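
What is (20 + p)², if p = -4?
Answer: 256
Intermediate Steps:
(20 + p)² = (20 - 4)² = 16² = 256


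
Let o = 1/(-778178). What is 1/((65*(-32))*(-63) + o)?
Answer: 778178/101972445119 ≈ 7.6313e-6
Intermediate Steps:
o = -1/778178 ≈ -1.2851e-6
1/((65*(-32))*(-63) + o) = 1/((65*(-32))*(-63) - 1/778178) = 1/(-2080*(-63) - 1/778178) = 1/(131040 - 1/778178) = 1/(101972445119/778178) = 778178/101972445119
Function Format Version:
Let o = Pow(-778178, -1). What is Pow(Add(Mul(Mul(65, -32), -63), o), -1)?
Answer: Rational(778178, 101972445119) ≈ 7.6313e-6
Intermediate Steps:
o = Rational(-1, 778178) ≈ -1.2851e-6
Pow(Add(Mul(Mul(65, -32), -63), o), -1) = Pow(Add(Mul(Mul(65, -32), -63), Rational(-1, 778178)), -1) = Pow(Add(Mul(-2080, -63), Rational(-1, 778178)), -1) = Pow(Add(131040, Rational(-1, 778178)), -1) = Pow(Rational(101972445119, 778178), -1) = Rational(778178, 101972445119)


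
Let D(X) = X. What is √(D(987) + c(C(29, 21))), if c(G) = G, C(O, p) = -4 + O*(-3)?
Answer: 8*√14 ≈ 29.933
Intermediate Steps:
C(O, p) = -4 - 3*O
√(D(987) + c(C(29, 21))) = √(987 + (-4 - 3*29)) = √(987 + (-4 - 87)) = √(987 - 91) = √896 = 8*√14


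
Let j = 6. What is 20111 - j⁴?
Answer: 18815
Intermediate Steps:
20111 - j⁴ = 20111 - 1*6⁴ = 20111 - 1*1296 = 20111 - 1296 = 18815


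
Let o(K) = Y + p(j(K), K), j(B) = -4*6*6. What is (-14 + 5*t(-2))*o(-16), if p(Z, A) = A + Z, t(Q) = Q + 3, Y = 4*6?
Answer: 1224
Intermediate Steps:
Y = 24
j(B) = -144 (j(B) = -24*6 = -144)
t(Q) = 3 + Q
o(K) = -120 + K (o(K) = 24 + (K - 144) = 24 + (-144 + K) = -120 + K)
(-14 + 5*t(-2))*o(-16) = (-14 + 5*(3 - 2))*(-120 - 16) = (-14 + 5*1)*(-136) = (-14 + 5)*(-136) = -9*(-136) = 1224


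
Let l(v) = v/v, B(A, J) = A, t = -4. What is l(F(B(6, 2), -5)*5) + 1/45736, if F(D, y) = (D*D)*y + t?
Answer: 45737/45736 ≈ 1.0000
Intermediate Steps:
F(D, y) = -4 + y*D² (F(D, y) = (D*D)*y - 4 = D²*y - 4 = y*D² - 4 = -4 + y*D²)
l(v) = 1
l(F(B(6, 2), -5)*5) + 1/45736 = 1 + 1/45736 = 45737/45736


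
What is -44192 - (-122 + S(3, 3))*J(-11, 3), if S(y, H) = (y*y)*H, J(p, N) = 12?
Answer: -43052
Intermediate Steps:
S(y, H) = H*y² (S(y, H) = y²*H = H*y²)
-44192 - (-122 + S(3, 3))*J(-11, 3) = -44192 - (-122 + 3*3²)*12 = -44192 - (-122 + 3*9)*12 = -44192 - (-122 + 27)*12 = -44192 - (-95)*12 = -44192 - 1*(-1140) = -44192 + 1140 = -43052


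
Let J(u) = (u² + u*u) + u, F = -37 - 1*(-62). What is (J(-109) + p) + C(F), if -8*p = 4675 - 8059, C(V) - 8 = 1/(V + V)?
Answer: 1204201/50 ≈ 24084.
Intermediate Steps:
F = 25 (F = -37 + 62 = 25)
J(u) = u + 2*u² (J(u) = (u² + u²) + u = 2*u² + u = u + 2*u²)
C(V) = 8 + 1/(2*V) (C(V) = 8 + 1/(V + V) = 8 + 1/(2*V))
p = 423 (p = -(4675 - 8059)/8 = -⅛*(-3384) = 423)
(J(-109) + p) + C(F) = (-109*(1 + 2*(-109)) + 423) + (8 + (½)/25) = (-109*(1 - 218) + 423) + (8 + (½)*(1/25)) = (-109*(-217) + 423) + (8 + 1/50) = (23653 + 423) + 401/50 = 24076 + 401/50 = 1204201/50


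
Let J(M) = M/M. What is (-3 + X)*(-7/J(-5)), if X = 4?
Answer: -7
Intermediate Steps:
J(M) = 1
(-3 + X)*(-7/J(-5)) = (-3 + 4)*(-7/1) = 1*(-7*1) = 1*(-7) = -7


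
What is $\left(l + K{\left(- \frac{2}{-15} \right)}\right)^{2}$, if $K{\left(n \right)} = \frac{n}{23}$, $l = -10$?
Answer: $\frac{11888704}{119025} \approx 99.884$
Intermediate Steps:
$K{\left(n \right)} = \frac{n}{23}$ ($K{\left(n \right)} = n \frac{1}{23} = \frac{n}{23}$)
$\left(l + K{\left(- \frac{2}{-15} \right)}\right)^{2} = \left(-10 + \frac{\left(-2\right) \frac{1}{-15}}{23}\right)^{2} = \left(-10 + \frac{\left(-2\right) \left(- \frac{1}{15}\right)}{23}\right)^{2} = \left(-10 + \frac{1}{23} \cdot \frac{2}{15}\right)^{2} = \left(-10 + \frac{2}{345}\right)^{2} = \left(- \frac{3448}{345}\right)^{2} = \frac{11888704}{119025}$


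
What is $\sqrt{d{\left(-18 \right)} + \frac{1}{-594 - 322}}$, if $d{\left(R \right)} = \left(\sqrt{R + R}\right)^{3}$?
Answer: $\frac{\sqrt{-229 - 45309024 i}}{458} \approx 10.392 - 10.392 i$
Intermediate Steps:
$d{\left(R \right)} = 2 \sqrt{2} R^{\frac{3}{2}}$ ($d{\left(R \right)} = \left(\sqrt{2 R}\right)^{3} = \left(\sqrt{2} \sqrt{R}\right)^{3} = 2 \sqrt{2} R^{\frac{3}{2}}$)
$\sqrt{d{\left(-18 \right)} + \frac{1}{-594 - 322}} = \sqrt{2 \sqrt{2} \left(-18\right)^{\frac{3}{2}} + \frac{1}{-594 - 322}} = \sqrt{2 \sqrt{2} \left(- 54 i \sqrt{2}\right) + \frac{1}{-594 - 322}} = \sqrt{- 216 i + \frac{1}{-916}} = \sqrt{- 216 i - \frac{1}{916}} = \sqrt{- \frac{1}{916} - 216 i}$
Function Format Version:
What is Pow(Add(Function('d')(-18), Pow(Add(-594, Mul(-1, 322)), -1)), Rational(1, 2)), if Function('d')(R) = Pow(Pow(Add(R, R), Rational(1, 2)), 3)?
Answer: Mul(Rational(1, 458), Pow(Add(-229, Mul(-45309024, I)), Rational(1, 2))) ≈ Add(10.392, Mul(-10.392, I))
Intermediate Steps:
Function('d')(R) = Mul(2, Pow(2, Rational(1, 2)), Pow(R, Rational(3, 2))) (Function('d')(R) = Pow(Pow(Mul(2, R), Rational(1, 2)), 3) = Pow(Mul(Pow(2, Rational(1, 2)), Pow(R, Rational(1, 2))), 3) = Mul(2, Pow(2, Rational(1, 2)), Pow(R, Rational(3, 2))))
Pow(Add(Function('d')(-18), Pow(Add(-594, Mul(-1, 322)), -1)), Rational(1, 2)) = Pow(Add(Mul(2, Pow(2, Rational(1, 2)), Pow(-18, Rational(3, 2))), Pow(Add(-594, Mul(-1, 322)), -1)), Rational(1, 2)) = Pow(Add(Mul(2, Pow(2, Rational(1, 2)), Mul(-54, I, Pow(2, Rational(1, 2)))), Pow(Add(-594, -322), -1)), Rational(1, 2)) = Pow(Add(Mul(-216, I), Pow(-916, -1)), Rational(1, 2)) = Pow(Add(Mul(-216, I), Rational(-1, 916)), Rational(1, 2)) = Pow(Add(Rational(-1, 916), Mul(-216, I)), Rational(1, 2))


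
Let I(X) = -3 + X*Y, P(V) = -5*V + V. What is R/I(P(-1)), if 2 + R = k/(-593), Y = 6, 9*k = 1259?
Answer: -11933/112077 ≈ -0.10647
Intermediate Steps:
k = 1259/9 (k = (1/9)*1259 = 1259/9 ≈ 139.89)
P(V) = -4*V
I(X) = -3 + 6*X (I(X) = -3 + X*6 = -3 + 6*X)
R = -11933/5337 (R = -2 + (1259/9)/(-593) = -2 + (1259/9)*(-1/593) = -2 - 1259/5337 = -11933/5337 ≈ -2.2359)
R/I(P(-1)) = -11933/(5337*(-3 + 6*(-4*(-1)))) = -11933/(5337*(-3 + 6*4)) = -11933/(5337*(-3 + 24)) = -11933/5337/21 = -11933/5337*1/21 = -11933/112077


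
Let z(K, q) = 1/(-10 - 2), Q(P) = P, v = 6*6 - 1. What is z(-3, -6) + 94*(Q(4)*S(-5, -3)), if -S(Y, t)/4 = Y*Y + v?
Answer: -1082881/12 ≈ -90240.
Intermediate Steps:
v = 35 (v = 36 - 1 = 35)
z(K, q) = -1/12 (z(K, q) = 1/(-12) = -1/12)
S(Y, t) = -140 - 4*Y**2 (S(Y, t) = -4*(Y*Y + 35) = -4*(Y**2 + 35) = -4*(35 + Y**2) = -140 - 4*Y**2)
z(-3, -6) + 94*(Q(4)*S(-5, -3)) = -1/12 + 94*(4*(-140 - 4*(-5)**2)) = -1/12 + 94*(4*(-140 - 4*25)) = -1/12 + 94*(4*(-140 - 100)) = -1/12 + 94*(4*(-240)) = -1/12 + 94*(-960) = -1/12 - 90240 = -1082881/12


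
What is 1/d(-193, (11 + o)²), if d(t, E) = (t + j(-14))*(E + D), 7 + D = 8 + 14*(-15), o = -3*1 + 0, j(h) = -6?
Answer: 1/28855 ≈ 3.4656e-5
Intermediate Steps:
o = -3 (o = -3 + 0 = -3)
D = -209 (D = -7 + (8 + 14*(-15)) = -7 + (8 - 210) = -7 - 202 = -209)
d(t, E) = (-209 + E)*(-6 + t) (d(t, E) = (t - 6)*(E - 209) = (-6 + t)*(-209 + E) = (-209 + E)*(-6 + t))
1/d(-193, (11 + o)²) = 1/(1254 - 209*(-193) - 6*(11 - 3)² + (11 - 3)²*(-193)) = 1/(1254 + 40337 - 6*8² + 8²*(-193)) = 1/(1254 + 40337 - 6*64 + 64*(-193)) = 1/(1254 + 40337 - 384 - 12352) = 1/28855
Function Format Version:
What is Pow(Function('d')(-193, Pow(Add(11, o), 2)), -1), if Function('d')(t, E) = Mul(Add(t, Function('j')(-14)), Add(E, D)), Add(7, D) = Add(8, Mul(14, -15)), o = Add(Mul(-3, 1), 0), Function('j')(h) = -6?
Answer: Rational(1, 28855) ≈ 3.4656e-5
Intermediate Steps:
o = -3 (o = Add(-3, 0) = -3)
D = -209 (D = Add(-7, Add(8, Mul(14, -15))) = Add(-7, Add(8, -210)) = Add(-7, -202) = -209)
Function('d')(t, E) = Mul(Add(-209, E), Add(-6, t)) (Function('d')(t, E) = Mul(Add(t, -6), Add(E, -209)) = Mul(Add(-6, t), Add(-209, E)) = Mul(Add(-209, E), Add(-6, t)))
Pow(Function('d')(-193, Pow(Add(11, o), 2)), -1) = Pow(Add(1254, Mul(-209, -193), Mul(-6, Pow(Add(11, -3), 2)), Mul(Pow(Add(11, -3), 2), -193)), -1) = Pow(Add(1254, 40337, Mul(-6, Pow(8, 2)), Mul(Pow(8, 2), -193)), -1) = Pow(Add(1254, 40337, Mul(-6, 64), Mul(64, -193)), -1) = Pow(Add(1254, 40337, -384, -12352), -1) = Pow(28855, -1) = Rational(1, 28855)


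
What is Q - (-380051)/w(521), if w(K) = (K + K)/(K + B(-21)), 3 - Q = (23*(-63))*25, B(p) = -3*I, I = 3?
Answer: 116167844/521 ≈ 2.2297e+5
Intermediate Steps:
B(p) = -9 (B(p) = -3*3 = -9)
Q = 36228 (Q = 3 - 23*(-63)*25 = 3 - (-1449)*25 = 3 - 1*(-36225) = 3 + 36225 = 36228)
w(K) = 2*K/(-9 + K) (w(K) = (K + K)/(K - 9) = (2*K)/(-9 + K) = 2*K/(-9 + K))
Q - (-380051)/w(521) = 36228 - (-380051)/(2*521/(-9 + 521)) = 36228 - (-380051)/(2*521/512) = 36228 - (-380051)/(2*521*(1/512)) = 36228 - (-380051)/521/256 = 36228 - (-380051)*256/521 = 36228 - 1*(-97293056/521) = 36228 + 97293056/521 = 116167844/521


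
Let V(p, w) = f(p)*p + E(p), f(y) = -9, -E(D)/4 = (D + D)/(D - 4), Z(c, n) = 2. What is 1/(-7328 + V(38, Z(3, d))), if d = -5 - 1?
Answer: -17/130542 ≈ -0.00013023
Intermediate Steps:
d = -6
E(D) = -8*D/(-4 + D) (E(D) = -4*(D + D)/(D - 4) = -4*2*D/(-4 + D) = -8*D/(-4 + D))
V(p, w) = -9*p - 8*p/(-4 + p)
1/(-7328 + V(38, Z(3, d))) = 1/(-7328 + 38*(28 - 9*38)/(-4 + 38)) = 1/(-7328 + 38*(28 - 342)/34) = 1/(-7328 + 38*(1/34)*(-314)) = 1/(-7328 - 5966/17) = 1/(-130542/17) = -17/130542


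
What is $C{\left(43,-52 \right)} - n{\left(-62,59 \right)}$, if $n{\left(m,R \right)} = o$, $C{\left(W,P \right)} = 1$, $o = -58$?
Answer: $59$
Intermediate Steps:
$n{\left(m,R \right)} = -58$
$C{\left(43,-52 \right)} - n{\left(-62,59 \right)} = 1 - -58 = 1 + 58 = 59$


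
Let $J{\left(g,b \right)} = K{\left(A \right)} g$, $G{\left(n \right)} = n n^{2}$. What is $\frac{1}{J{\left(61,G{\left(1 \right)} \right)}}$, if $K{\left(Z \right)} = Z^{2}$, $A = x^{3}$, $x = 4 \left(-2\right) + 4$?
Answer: $\frac{1}{249856} \approx 4.0023 \cdot 10^{-6}$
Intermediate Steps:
$x = -4$ ($x = -8 + 4 = -4$)
$A = -64$ ($A = \left(-4\right)^{3} = -64$)
$G{\left(n \right)} = n^{3}$
$J{\left(g,b \right)} = 4096 g$ ($J{\left(g,b \right)} = \left(-64\right)^{2} g = 4096 g$)
$\frac{1}{J{\left(61,G{\left(1 \right)} \right)}} = \frac{1}{4096 \cdot 61} = \frac{1}{249856}$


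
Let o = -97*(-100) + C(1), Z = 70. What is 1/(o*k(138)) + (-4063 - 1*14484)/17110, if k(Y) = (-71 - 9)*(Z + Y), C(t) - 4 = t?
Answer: -299517730351/276311443200 ≈ -1.0840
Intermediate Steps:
C(t) = 4 + t
o = 9705 (o = -97*(-100) + (4 + 1) = 9700 + 5 = 9705)
k(Y) = -5600 - 80*Y (k(Y) = (-71 - 9)*(70 + Y) = -80*(70 + Y) = -5600 - 80*Y)
1/(o*k(138)) + (-4063 - 1*14484)/17110 = 1/(9705*(-5600 - 80*138)) + (-4063 - 1*14484)/17110 = 1/(9705*(-5600 - 11040)) + (-4063 - 14484)*(1/17110) = (1/9705)/(-16640) - 18547*1/17110 = (1/9705)*(-1/16640) - 18547/17110 = -1/161491200 - 18547/17110 = -299517730351/276311443200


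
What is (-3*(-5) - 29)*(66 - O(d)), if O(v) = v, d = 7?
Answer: -826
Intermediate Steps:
(-3*(-5) - 29)*(66 - O(d)) = (-3*(-5) - 29)*(66 - 1*7) = (15 - 29)*(66 - 7) = -14*59 = -826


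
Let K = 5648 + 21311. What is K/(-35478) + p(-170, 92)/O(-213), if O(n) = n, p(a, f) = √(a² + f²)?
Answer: -26959/35478 - 2*√9341/213 ≈ -1.6674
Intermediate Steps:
K = 26959
K/(-35478) + p(-170, 92)/O(-213) = 26959/(-35478) + √((-170)² + 92²)/(-213) = 26959*(-1/35478) + √(28900 + 8464)*(-1/213) = -26959/35478 + √37364*(-1/213) = -26959/35478 + (2*√9341)*(-1/213) = -26959/35478 - 2*√9341/213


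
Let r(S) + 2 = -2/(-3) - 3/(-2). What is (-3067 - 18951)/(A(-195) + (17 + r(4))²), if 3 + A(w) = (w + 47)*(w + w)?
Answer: -792648/2088421 ≈ -0.37954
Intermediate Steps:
A(w) = -3 + 2*w*(47 + w) (A(w) = -3 + (w + 47)*(w + w) = -3 + (47 + w)*(2*w) = -3 + 2*w*(47 + w))
r(S) = ⅙ (r(S) = -2 + (-2/(-3) - 3/(-2)) = -2 + (-2*(-⅓) - 3*(-½)) = -2 + (⅔ + 3/2) = -2 + 13/6 = ⅙)
(-3067 - 18951)/(A(-195) + (17 + r(4))²) = (-3067 - 18951)/((-3 + 2*(-195)² + 94*(-195)) + (17 + ⅙)²) = -22018/((-3 + 2*38025 - 18330) + (103/6)²) = -22018/((-3 + 76050 - 18330) + 10609/36) = -22018/(57717 + 10609/36) = -22018/2088421/36 = -22018*36/2088421 = -792648/2088421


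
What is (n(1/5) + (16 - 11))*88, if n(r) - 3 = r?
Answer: 3608/5 ≈ 721.60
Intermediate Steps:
n(r) = 3 + r
(n(1/5) + (16 - 11))*88 = ((3 + 1/5) + (16 - 11))*88 = ((3 + 1*(⅕)) + 5)*88 = ((3 + ⅕) + 5)*88 = (16/5 + 5)*88 = (41/5)*88 = 3608/5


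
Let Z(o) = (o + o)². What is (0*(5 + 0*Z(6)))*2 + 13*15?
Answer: 195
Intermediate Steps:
Z(o) = 4*o² (Z(o) = (2*o)² = 4*o²)
(0*(5 + 0*Z(6)))*2 + 13*15 = (0*(5 + 0*(4*6²)))*2 + 13*15 = (0*(5 + 0*(4*36)))*2 + 195 = (0*(5 + 0*144))*2 + 195 = (0*(5 + 0))*2 + 195 = (0*5)*2 + 195 = 0*2 + 195 = 0 + 195 = 195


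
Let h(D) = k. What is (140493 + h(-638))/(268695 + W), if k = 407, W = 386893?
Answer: 35225/163897 ≈ 0.21492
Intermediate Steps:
h(D) = 407
(140493 + h(-638))/(268695 + W) = (140493 + 407)/(268695 + 386893) = 140900/655588 = 140900*(1/655588) = 35225/163897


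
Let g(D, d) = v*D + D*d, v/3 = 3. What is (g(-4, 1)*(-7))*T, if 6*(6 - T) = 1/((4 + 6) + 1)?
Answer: 55300/33 ≈ 1675.8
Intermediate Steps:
v = 9 (v = 3*3 = 9)
T = 395/66 (T = 6 - 1/(6*((4 + 6) + 1)) = 6 - 1/(6*(10 + 1)) = 6 - ⅙/11 = 6 - ⅙*1/11 = 6 - 1/66 = 395/66 ≈ 5.9848)
g(D, d) = 9*D + D*d
(g(-4, 1)*(-7))*T = (-4*(9 + 1)*(-7))*(395/66) = (-4*10*(-7))*(395/66) = -40*(-7)*(395/66) = 280*(395/66) = 55300/33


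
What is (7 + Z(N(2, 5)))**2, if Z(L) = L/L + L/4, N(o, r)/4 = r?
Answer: 169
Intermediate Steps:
N(o, r) = 4*r
Z(L) = 1 + L/4 (Z(L) = 1 + L*(1/4) = 1 + L/4)
(7 + Z(N(2, 5)))**2 = (7 + (1 + (4*5)/4))**2 = (7 + (1 + (1/4)*20))**2 = (7 + (1 + 5))**2 = (7 + 6)**2 = 13**2 = 169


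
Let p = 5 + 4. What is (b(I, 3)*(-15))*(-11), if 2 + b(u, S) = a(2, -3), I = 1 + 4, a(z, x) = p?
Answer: 1155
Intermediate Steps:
p = 9
a(z, x) = 9
I = 5
b(u, S) = 7 (b(u, S) = -2 + 9 = 7)
(b(I, 3)*(-15))*(-11) = (7*(-15))*(-11) = -105*(-11) = 1155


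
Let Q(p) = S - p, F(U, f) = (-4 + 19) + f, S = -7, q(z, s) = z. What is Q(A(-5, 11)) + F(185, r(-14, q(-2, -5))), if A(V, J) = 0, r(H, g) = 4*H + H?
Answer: -62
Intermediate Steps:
r(H, g) = 5*H
F(U, f) = 15 + f
Q(p) = -7 - p
Q(A(-5, 11)) + F(185, r(-14, q(-2, -5))) = (-7 - 1*0) + (15 + 5*(-14)) = (-7 + 0) + (15 - 70) = -7 - 55 = -62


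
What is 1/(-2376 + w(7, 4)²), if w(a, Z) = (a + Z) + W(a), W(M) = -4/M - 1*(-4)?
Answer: -49/106223 ≈ -0.00046129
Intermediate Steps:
W(M) = 4 - 4/M (W(M) = -4/M + 4 = 4 - 4/M)
w(a, Z) = 4 + Z + a - 4/a (w(a, Z) = (a + Z) + (4 - 4/a) = (Z + a) + (4 - 4/a) = 4 + Z + a - 4/a)
1/(-2376 + w(7, 4)²) = 1/(-2376 + (4 + 4 + 7 - 4/7)²) = 1/(-2376 + (101/7)²) = 1/(-2376 + 10201/49) = 1/(-106223/49) = -49/106223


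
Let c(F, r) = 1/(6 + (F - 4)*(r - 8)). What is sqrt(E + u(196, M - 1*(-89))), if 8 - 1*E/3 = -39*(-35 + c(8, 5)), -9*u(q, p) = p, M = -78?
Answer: I*sqrt(147302)/6 ≈ 63.967*I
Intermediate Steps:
c(F, r) = 1/(6 + (-8 + r)*(-4 + F)) (c(F, r) = 1/(6 + (-4 + F)*(-8 + r)) = 1/(6 + (-8 + r)*(-4 + F)))
u(q, p) = -p/9
E = -8181/2 (E = 24 - (-117)*(-35 + 1/(38 - 8*8 - 4*5 + 8*5)) = 24 - (-117)*(-35 + 1/(38 - 64 - 20 + 40)) = 24 - (-117)*(-35 + 1/(-6)) = 24 - (-117)*(-35 - 1/6) = 24 - (-117)*(-211)/6 = 24 - 3*2743/2 = 24 - 8229/2 = -8181/2 ≈ -4090.5)
sqrt(E + u(196, M - 1*(-89))) = sqrt(-8181/2 - (-78 - 1*(-89))/9) = sqrt(-8181/2 - (-78 + 89)/9) = sqrt(-8181/2 - 1/9*11) = sqrt(-8181/2 - 11/9) = sqrt(-73651/18) = I*sqrt(147302)/6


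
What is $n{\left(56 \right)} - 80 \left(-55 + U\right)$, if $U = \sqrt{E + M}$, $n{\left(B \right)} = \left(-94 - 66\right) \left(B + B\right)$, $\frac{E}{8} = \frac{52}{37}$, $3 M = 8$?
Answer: $-13520 - \frac{160 \sqrt{42846}}{111} \approx -13818.0$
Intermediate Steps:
$M = \frac{8}{3}$ ($M = \frac{1}{3} \cdot 8 = \frac{8}{3} \approx 2.6667$)
$E = \frac{416}{37}$ ($E = 8 \cdot \frac{52}{37} = \frac{416}{37} \approx 11.243$)
$n{\left(B \right)} = - 320 B$ ($n{\left(B \right)} = - 160 \cdot 2 B = - 320 B$)
$U = \frac{2 \sqrt{42846}}{111}$ ($U = \sqrt{\frac{416}{37} + \frac{8}{3}} = \sqrt{\frac{1544}{111}} = \frac{2 \sqrt{42846}}{111} \approx 3.7296$)
$n{\left(56 \right)} - 80 \left(-55 + U\right) = \left(-320\right) 56 - 80 \left(-55 + \frac{2 \sqrt{42846}}{111}\right) = -17920 - \left(-4400 + \frac{160 \sqrt{42846}}{111}\right) = -17920 + \left(4400 - \frac{160 \sqrt{42846}}{111}\right) = -13520 - \frac{160 \sqrt{42846}}{111}$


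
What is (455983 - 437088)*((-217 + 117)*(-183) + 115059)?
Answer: 2519818305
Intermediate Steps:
(455983 - 437088)*((-217 + 117)*(-183) + 115059) = 18895*(-100*(-183) + 115059) = 18895*(18300 + 115059) = 18895*133359 = 2519818305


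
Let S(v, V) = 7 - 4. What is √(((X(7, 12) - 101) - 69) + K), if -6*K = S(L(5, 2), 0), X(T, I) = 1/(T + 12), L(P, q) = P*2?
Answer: I*√246126/38 ≈ 13.056*I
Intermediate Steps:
L(P, q) = 2*P
X(T, I) = 1/(12 + T)
S(v, V) = 3
K = -½ (K = -⅙*3 = -½ ≈ -0.50000)
√(((X(7, 12) - 101) - 69) + K) = √(((1/(12 + 7) - 101) - 69) - ½) = √(((1/19 - 101) - 69) - ½) = √((-1918/19 - 69) - ½) = √(-3229/19 - ½) = √(-6477/38) = I*√246126/38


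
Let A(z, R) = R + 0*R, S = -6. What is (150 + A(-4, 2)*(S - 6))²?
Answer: 15876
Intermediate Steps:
A(z, R) = R (A(z, R) = R + 0 = R)
(150 + A(-4, 2)*(S - 6))² = (150 + 2*(-6 - 6))² = (150 + 2*(-12))² = (150 - 24)² = 126² = 15876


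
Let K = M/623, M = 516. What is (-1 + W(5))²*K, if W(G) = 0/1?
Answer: 516/623 ≈ 0.82825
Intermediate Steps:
W(G) = 0 (W(G) = 0*1 = 0)
K = 516/623 ≈ 0.82825
(-1 + W(5))²*K = (-1 + 0)²*(516/623) = (-1)²*(516/623) = 1*(516/623) = 516/623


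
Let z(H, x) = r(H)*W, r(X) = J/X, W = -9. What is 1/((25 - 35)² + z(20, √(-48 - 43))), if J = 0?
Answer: 1/100 ≈ 0.010000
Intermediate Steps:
r(X) = 0 (r(X) = 0/X = 0)
z(H, x) = 0 (z(H, x) = 0*(-9) = 0)
1/((25 - 35)² + z(20, √(-48 - 43))) = 1/((25 - 35)² + 0) = 1/((-10)² + 0) = 1/(100 + 0) = 1/100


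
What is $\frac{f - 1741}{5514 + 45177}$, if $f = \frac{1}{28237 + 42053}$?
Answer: $- \frac{122374889}{3563070390} \approx -0.034345$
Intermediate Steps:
$f = \frac{1}{70290} \approx 1.4227 \cdot 10^{-5}$
$\frac{f - 1741}{5514 + 45177} = \frac{\frac{1}{70290} - 1741}{5514 + 45177} = - \frac{122374889}{70290 \cdot 50691} = \left(- \frac{122374889}{70290}\right) \frac{1}{50691} = - \frac{122374889}{3563070390}$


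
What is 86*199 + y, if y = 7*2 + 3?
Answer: 17131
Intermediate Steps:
y = 17 (y = 14 + 3 = 17)
86*199 + y = 86*199 + 17 = 17114 + 17 = 17131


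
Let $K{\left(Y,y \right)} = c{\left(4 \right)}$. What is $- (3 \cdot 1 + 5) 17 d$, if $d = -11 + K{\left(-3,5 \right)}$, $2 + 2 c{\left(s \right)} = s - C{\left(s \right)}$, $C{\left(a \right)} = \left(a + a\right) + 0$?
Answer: $1904$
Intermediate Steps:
$C{\left(a \right)} = 2 a$ ($C{\left(a \right)} = 2 a + 0 = 2 a$)
$c{\left(s \right)} = -1 - \frac{s}{2}$ ($c{\left(s \right)} = -1 + \frac{s - 2 s}{2} = -1 + \frac{\left(-1\right) s}{2} = -1 - \frac{s}{2}$)
$K{\left(Y,y \right)} = -3$ ($K{\left(Y,y \right)} = -1 - 2 = -3$)
$d = -14$ ($d = -11 - 3 = -14$)
$- (3 \cdot 1 + 5) 17 d = - (3 \cdot 1 + 5) 17 \left(-14\right) = - (3 + 5) 17 \left(-14\right) = \left(-1\right) 8 \cdot 17 \left(-14\right) = \left(-8\right) 17 \left(-14\right) = \left(-136\right) \left(-14\right) = 1904$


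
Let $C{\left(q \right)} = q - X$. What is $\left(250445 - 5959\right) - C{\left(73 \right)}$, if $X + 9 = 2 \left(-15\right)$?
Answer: $244374$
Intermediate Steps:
$X = -39$ ($X = -9 + 2 \left(-15\right) = -9 - 30 = -39$)
$C{\left(q \right)} = 39 + q$ ($C{\left(q \right)} = q - -39 = q + 39 = 39 + q$)
$\left(250445 - 5959\right) - C{\left(73 \right)} = \left(250445 - 5959\right) - \left(39 + 73\right) = \left(250445 - 5959\right) - 112 = 244486 - 112 = 244374$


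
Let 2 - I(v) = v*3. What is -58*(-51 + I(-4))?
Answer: 2146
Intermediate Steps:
I(v) = 2 - 3*v (I(v) = 2 - v*3 = 2 - 3*v)
-58*(-51 + I(-4)) = -58*(-51 + (2 - 3*(-4))) = -58*(-51 + (2 + 12)) = -58*(-51 + 14) = -58*(-37) = 2146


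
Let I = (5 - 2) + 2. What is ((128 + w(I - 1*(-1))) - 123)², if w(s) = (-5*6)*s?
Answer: 30625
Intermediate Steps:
I = 5 (I = 3 + 2 = 5)
w(s) = -30*s
((128 + w(I - 1*(-1))) - 123)² = ((128 - 30*(5 - 1*(-1))) - 123)² = ((128 - 30*(5 + 1)) - 123)² = ((128 - 30*6) - 123)² = ((128 - 180) - 123)² = (-52 - 123)² = (-175)² = 30625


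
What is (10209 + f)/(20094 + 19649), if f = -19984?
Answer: -9775/39743 ≈ -0.24596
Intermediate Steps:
(10209 + f)/(20094 + 19649) = (10209 - 19984)/(20094 + 19649) = -9775/39743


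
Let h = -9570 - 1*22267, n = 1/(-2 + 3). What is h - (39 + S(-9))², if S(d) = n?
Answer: -33437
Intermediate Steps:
n = 1 (n = 1/1 = 1)
S(d) = 1
h = -31837 (h = -9570 - 22267 = -31837)
h - (39 + S(-9))² = -31837 - (39 + 1)² = -31837 - 1*40² = -31837 - 1*1600 = -31837 - 1600 = -33437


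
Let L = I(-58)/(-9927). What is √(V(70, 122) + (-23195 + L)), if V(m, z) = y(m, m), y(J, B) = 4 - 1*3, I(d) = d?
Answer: 2*I*√63490549585/3309 ≈ 152.3*I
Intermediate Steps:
y(J, B) = 1 (y(J, B) = 4 - 3 = 1)
V(m, z) = 1
L = 58/9927 (L = -58/(-9927) = -58*(-1/9927) = 58/9927 ≈ 0.0058426)
√(V(70, 122) + (-23195 + L)) = √(1 + (-23195 + 58/9927)) = √(1 - 230256707/9927) = √(-230246780/9927) = 2*I*√63490549585/3309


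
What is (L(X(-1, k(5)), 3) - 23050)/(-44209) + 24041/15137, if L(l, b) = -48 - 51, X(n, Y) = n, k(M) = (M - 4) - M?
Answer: 1413234982/669191633 ≈ 2.1119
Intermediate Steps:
k(M) = -4 (k(M) = (-4 + M) - M = -4)
L(l, b) = -99
(L(X(-1, k(5)), 3) - 23050)/(-44209) + 24041/15137 = (-99 - 23050)/(-44209) + 24041/15137 = -23149*(-1/44209) + 24041*(1/15137) = 23149/44209 + 24041/15137 = 1413234982/669191633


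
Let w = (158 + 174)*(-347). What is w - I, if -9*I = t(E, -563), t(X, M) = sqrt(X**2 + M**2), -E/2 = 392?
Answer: -115204 + 5*sqrt(37265)/9 ≈ -1.1510e+5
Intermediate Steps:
E = -784 (E = -2*392 = -784)
w = -115204 (w = 332*(-347) = -115204)
t(X, M) = sqrt(M**2 + X**2)
I = -5*sqrt(37265)/9 (I = -sqrt((-563)**2 + (-784)**2)/9 = -sqrt(316969 + 614656)/9 = -5*sqrt(37265)/9 ≈ -107.25)
w - I = -115204 - (-5)*sqrt(37265)/9 = -115204 + 5*sqrt(37265)/9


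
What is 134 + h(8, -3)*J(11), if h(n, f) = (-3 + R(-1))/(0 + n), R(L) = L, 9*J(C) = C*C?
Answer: 2291/18 ≈ 127.28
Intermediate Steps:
J(C) = C**2/9 (J(C) = (C*C)/9 = C**2/9)
h(n, f) = -4/n (h(n, f) = (-3 - 1)/(0 + n) = -4/n)
134 + h(8, -3)*J(11) = 134 + (-4/8)*((1/9)*11**2) = 134 + (-4*1/8)*((1/9)*121) = 134 - 1/2*121/9 = 134 - 121/18 = 2291/18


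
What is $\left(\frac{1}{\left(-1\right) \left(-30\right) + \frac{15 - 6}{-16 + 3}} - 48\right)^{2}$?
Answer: $\frac{333975625}{145161} \approx 2300.7$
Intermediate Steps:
$\left(\frac{1}{\left(-1\right) \left(-30\right) + \frac{15 - 6}{-16 + 3}} - 48\right)^{2} = \left(\frac{1}{30 + \frac{9}{-13}} - 48\right)^{2} = \left(\frac{1}{30 + 9 \left(- \frac{1}{13}\right)} - 48\right)^{2} = \left(\frac{1}{30 - \frac{9}{13}} - 48\right)^{2} = \left(\frac{1}{\frac{381}{13}} - 48\right)^{2} = \left(\frac{13}{381} - 48\right)^{2} = \left(- \frac{18275}{381}\right)^{2} = \frac{333975625}{145161}$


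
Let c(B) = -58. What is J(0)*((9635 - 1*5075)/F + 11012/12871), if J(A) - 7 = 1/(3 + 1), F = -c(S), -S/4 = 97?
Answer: 7416307/12871 ≈ 576.20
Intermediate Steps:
S = -388 (S = -4*97 = -388)
F = 58 (F = -1*(-58) = 58)
J(A) = 29/4 (J(A) = 7 + 1/(3 + 1) = 7 + 1/4 = 7 + ¼ = 29/4)
J(0)*((9635 - 1*5075)/F + 11012/12871) = 29*((9635 - 1*5075)/58 + 11012/12871)/4 = 29*((9635 - 5075)*(1/58) + 11012*(1/12871))/4 = 29*(4560*(1/58) + 11012/12871)/4 = 29*(2280/29 + 11012/12871)/4 = (29/4)*(29665228/373259) = 7416307/12871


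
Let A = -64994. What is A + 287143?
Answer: 222149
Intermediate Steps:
A + 287143 = -64994 + 287143 = 222149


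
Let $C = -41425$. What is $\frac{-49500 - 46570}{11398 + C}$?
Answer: $\frac{96070}{30027} \approx 3.1995$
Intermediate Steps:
$\frac{-49500 - 46570}{11398 + C} = \frac{-49500 - 46570}{11398 - 41425} = - \frac{96070}{-30027} = \left(-96070\right) \left(- \frac{1}{30027}\right) = \frac{96070}{30027}$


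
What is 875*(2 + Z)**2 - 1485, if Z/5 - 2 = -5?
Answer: 146390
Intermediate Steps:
Z = -15 (Z = 10 + 5*(-5) = 10 - 25 = -15)
875*(2 + Z)**2 - 1485 = 875*(2 - 15)**2 - 1485 = 875*(-13)**2 - 1485 = 875*169 - 1485 = 147875 - 1485 = 146390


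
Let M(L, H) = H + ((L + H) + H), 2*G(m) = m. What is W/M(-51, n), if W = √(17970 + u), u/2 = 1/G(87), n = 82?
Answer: 7*√2775822/16965 ≈ 0.68745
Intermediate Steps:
G(m) = m/2
u = 4/87 (u = 2/(((½)*87)) = 2/(87/2) = 2*(2/87) = 4/87 ≈ 0.045977)
W = 7*√2775822/87 (W = √(17970 + 4/87) = √(1563394/87) = 7*√2775822/87 ≈ 134.05)
M(L, H) = L + 3*H (M(L, H) = H + ((H + L) + H) = H + (L + 2*H) = L + 3*H)
W/M(-51, n) = (7*√2775822/87)/(-51 + 3*82) = (7*√2775822/87)/(-51 + 246) = (7*√2775822/87)/195 = (7*√2775822/87)*(1/195) = 7*√2775822/16965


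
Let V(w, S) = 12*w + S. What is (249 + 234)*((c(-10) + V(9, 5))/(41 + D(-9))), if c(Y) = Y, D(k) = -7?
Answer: 49749/34 ≈ 1463.2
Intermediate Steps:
V(w, S) = S + 12*w
(249 + 234)*((c(-10) + V(9, 5))/(41 + D(-9))) = (249 + 234)*((-10 + (5 + 12*9))/(41 - 7)) = 483*((-10 + (5 + 108))/34) = 483*((-10 + 113)*(1/34)) = 483*(103*(1/34)) = 483*(103/34) = 49749/34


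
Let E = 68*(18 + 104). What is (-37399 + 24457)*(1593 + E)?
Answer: -127983438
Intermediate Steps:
E = 8296 (E = 68*122 = 8296)
(-37399 + 24457)*(1593 + E) = (-37399 + 24457)*(1593 + 8296) = -12942*9889 = -127983438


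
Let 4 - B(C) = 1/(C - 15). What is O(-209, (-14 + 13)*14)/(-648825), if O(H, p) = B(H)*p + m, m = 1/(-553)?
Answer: 496057/5740803600 ≈ 8.6409e-5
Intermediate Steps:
m = -1/553 ≈ -0.0018083
B(C) = 4 - 1/(-15 + C) (B(C) = 4 - 1/(C - 15) = 4 - 1/(-15 + C))
O(H, p) = -1/553 + p*(-61 + 4*H)/(-15 + H) (O(H, p) = ((-61 + 4*H)/(-15 + H))*p - 1/553 = p*(-61 + 4*H)/(-15 + H) - 1/553 = -1/553 + p*(-61 + 4*H)/(-15 + H))
O(-209, (-14 + 13)*14)/(-648825) = ((15 - 1*(-209) + 553*((-14 + 13)*14)*(-61 + 4*(-209)))/(553*(-15 - 209)))/(-648825) = ((1/553)*(15 + 209 + 553*(-1*14)*(-61 - 836))/(-224))*(-1/648825) = ((1/553)*(-1/224)*(15 + 209 + 553*(-14)*(-897)))*(-1/648825) = ((1/553)*(-1/224)*(15 + 209 + 6944574))*(-1/648825) = ((1/553)*(-1/224)*6944798)*(-1/648825) = -496057/8848*(-1/648825) = 496057/5740803600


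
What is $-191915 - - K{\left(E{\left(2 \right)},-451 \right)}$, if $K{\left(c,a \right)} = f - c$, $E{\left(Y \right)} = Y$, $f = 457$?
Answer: $-191460$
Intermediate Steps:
$K{\left(c,a \right)} = 457 - c$
$-191915 - - K{\left(E{\left(2 \right)},-451 \right)} = -191915 - - (457 - 2) = -191915 - \left(-1\right) 455 = -191915 - -455 = -191915 + 455 = -191460$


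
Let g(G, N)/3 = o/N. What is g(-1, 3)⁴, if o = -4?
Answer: 256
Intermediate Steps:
g(G, N) = -12/N (g(G, N) = 3*(-4/N) = -12/N)
g(-1, 3)⁴ = (-12/3)⁴ = (-12*⅓)⁴ = (-4)⁴ = 256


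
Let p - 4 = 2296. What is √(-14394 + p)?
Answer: I*√12094 ≈ 109.97*I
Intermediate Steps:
p = 2300 (p = 4 + 2296 = 2300)
√(-14394 + p) = √(-14394 + 2300) = √(-12094) = I*√12094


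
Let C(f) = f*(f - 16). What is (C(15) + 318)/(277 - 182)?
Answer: 303/95 ≈ 3.1895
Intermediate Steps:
C(f) = f*(-16 + f)
(C(15) + 318)/(277 - 182) = (15*(-16 + 15) + 318)/(277 - 182) = (15*(-1) + 318)/95 = (-15 + 318)*(1/95) = 303*(1/95) = 303/95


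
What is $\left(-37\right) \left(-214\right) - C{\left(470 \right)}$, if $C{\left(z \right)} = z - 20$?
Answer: $7468$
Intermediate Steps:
$C{\left(z \right)} = -20 + z$ ($C{\left(z \right)} = z - 20 = -20 + z$)
$\left(-37\right) \left(-214\right) - C{\left(470 \right)} = \left(-37\right) \left(-214\right) - \left(-20 + 470\right) = 7918 - 450 = 7468$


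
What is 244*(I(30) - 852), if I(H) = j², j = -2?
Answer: -206912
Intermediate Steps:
I(H) = 4 (I(H) = (-2)² = 4)
244*(I(30) - 852) = 244*(4 - 852) = 244*(-848) = -206912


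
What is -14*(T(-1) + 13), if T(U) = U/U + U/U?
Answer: -210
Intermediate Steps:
T(U) = 2 (T(U) = 1 + 1 = 2)
-14*(T(-1) + 13) = -14*(2 + 13) = -14*15 = -210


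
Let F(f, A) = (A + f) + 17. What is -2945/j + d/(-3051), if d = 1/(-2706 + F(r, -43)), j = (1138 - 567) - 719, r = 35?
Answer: 24233071063/1217824956 ≈ 19.899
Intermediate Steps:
j = -148 (j = 571 - 719 = -148)
F(f, A) = 17 + A + f
d = -1/2697 (d = 1/(-2706 + (17 - 43 + 35)) = 1/(-2706 + 9) = 1/(-2697) = -1/2697 ≈ -0.00037078)
-2945/j + d/(-3051) = -2945/(-148) - 1/2697/(-3051) = -2945*(-1/148) - 1/2697*(-1/3051) = 2945/148 + 1/8228547 = 24233071063/1217824956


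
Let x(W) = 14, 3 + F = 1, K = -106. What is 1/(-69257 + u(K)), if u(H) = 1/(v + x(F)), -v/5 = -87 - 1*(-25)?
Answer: -324/22439267 ≈ -1.4439e-5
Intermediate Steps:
F = -2 (F = -3 + 1 = -2)
v = 310 (v = -5*(-87 - 1*(-25)) = -5*(-87 + 25) = -5*(-62) = 310)
u(H) = 1/324 (u(H) = 1/(310 + 14) = 1/324)
1/(-69257 + u(K)) = 1/(-69257 + 1/324) = 1/(-22439267/324) = -324/22439267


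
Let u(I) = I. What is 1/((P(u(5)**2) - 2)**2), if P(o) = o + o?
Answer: 1/2304 ≈ 0.00043403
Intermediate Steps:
P(o) = 2*o
1/((P(u(5)**2) - 2)**2) = 1/((2*5**2 - 2)**2) = 1/((2*25 - 2)**2) = 1/((50 - 2)**2) = 1/(48**2) = 1/2304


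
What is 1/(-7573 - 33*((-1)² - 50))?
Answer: -1/5956 ≈ -0.00016790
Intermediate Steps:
1/(-7573 - 33*((-1)² - 50)) = 1/(-7573 - 33*(1 - 50)) = 1/(-7573 - 33*(-49)) = 1/(-7573 + 1617) = 1/(-5956) = -1/5956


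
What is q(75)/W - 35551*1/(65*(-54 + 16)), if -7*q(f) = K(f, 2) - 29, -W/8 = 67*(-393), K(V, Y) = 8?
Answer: 1248125743/86716760 ≈ 14.393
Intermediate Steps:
W = 210648 (W = -536*(-393) = -8*(-26331) = 210648)
q(f) = 3 (q(f) = -(8 - 29)/7 = -1/7*(-21) = 3)
q(75)/W - 35551*1/(65*(-54 + 16)) = 3/210648 - 35551*1/(65*(-54 + 16)) = 3*(1/210648) - 35551/(65*(-38)) = 1/70216 - 35551/(-2470) = 1/70216 - 35551*(-1/2470) = 1/70216 + 35551/2470 = 1248125743/86716760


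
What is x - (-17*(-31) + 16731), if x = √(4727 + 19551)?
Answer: -17258 + √24278 ≈ -17102.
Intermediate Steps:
x = √24278 ≈ 155.81
x - (-17*(-31) + 16731) = √24278 - (-17*(-31) + 16731) = √24278 - (527 + 16731) = √24278 - 1*17258 = √24278 - 17258 = -17258 + √24278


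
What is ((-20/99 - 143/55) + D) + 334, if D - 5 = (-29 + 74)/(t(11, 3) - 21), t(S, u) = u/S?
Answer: 12566093/37620 ≈ 334.03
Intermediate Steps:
D = 215/76 (D = 5 + (-29 + 74)/(3/11 - 21) = 5 + 45/(3*(1/11) - 21) = 5 + 45/(3/11 - 21) = 5 + 45/(-228/11) = 5 + 45*(-11/228) = 5 - 165/76 = 215/76 ≈ 2.8289)
((-20/99 - 143/55) + D) + 334 = ((-20/99 - 143/55) + 215/76) + 334 = ((-20*1/99 - 143*1/55) + 215/76) + 334 = ((-20/99 - 13/5) + 215/76) + 334 = (-1387/495 + 215/76) + 334 = 1013/37620 + 334 = 12566093/37620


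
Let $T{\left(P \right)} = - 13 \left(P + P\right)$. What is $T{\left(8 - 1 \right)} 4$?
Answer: $-728$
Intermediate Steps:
$T{\left(P \right)} = - 26 P$ ($T{\left(P \right)} = - 13 \cdot 2 P = - 26 P$)
$T{\left(8 - 1 \right)} 4 = - 26 \left(8 - 1\right) 4 = \left(-26\right) 7 \cdot 4 = \left(-182\right) 4 = -728$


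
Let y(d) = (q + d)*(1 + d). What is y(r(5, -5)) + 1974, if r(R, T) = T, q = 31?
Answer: 1870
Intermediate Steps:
y(d) = (1 + d)*(31 + d) (y(d) = (31 + d)*(1 + d) = (1 + d)*(31 + d))
y(r(5, -5)) + 1974 = (31 + (-5)**2 + 32*(-5)) + 1974 = (31 + 25 - 160) + 1974 = -104 + 1974 = 1870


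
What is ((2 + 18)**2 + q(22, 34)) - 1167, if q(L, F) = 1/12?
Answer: -9203/12 ≈ -766.92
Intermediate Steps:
q(L, F) = 1/12
((2 + 18)**2 + q(22, 34)) - 1167 = ((2 + 18)**2 + 1/12) - 1167 = (20**2 + 1/12) - 1167 = (400 + 1/12) - 1167 = 4801/12 - 1167 = -9203/12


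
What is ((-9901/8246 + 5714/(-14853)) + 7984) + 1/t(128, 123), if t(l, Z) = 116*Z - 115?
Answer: 13836947800861273/1733428841214 ≈ 7982.4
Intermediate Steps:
t(l, Z) = -115 + 116*Z
((-9901/8246 + 5714/(-14853)) + 7984) + 1/t(128, 123) = ((-9901/8246 + 5714/(-14853)) + 7984) + 1/(-115 + 116*123) = ((-9901*1/8246 + 5714*(-1/14853)) + 7984) + 1/(-115 + 14268) = ((-9901/8246 - 5714/14853) + 7984) + 1/14153 = (-194177197/122477838 + 7984) + 1/14153 = 977668881395/122477838 + 1/14153 = 13836947800861273/1733428841214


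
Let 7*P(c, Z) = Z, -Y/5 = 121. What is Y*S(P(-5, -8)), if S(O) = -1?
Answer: 605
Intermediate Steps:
Y = -605 (Y = -5*121 = -605)
P(c, Z) = Z/7
Y*S(P(-5, -8)) = -605*(-1) = 605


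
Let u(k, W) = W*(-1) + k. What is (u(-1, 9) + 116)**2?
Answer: 11236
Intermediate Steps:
u(k, W) = k - W (u(k, W) = -W + k = k - W)
(u(-1, 9) + 116)**2 = ((-1 - 1*9) + 116)**2 = ((-1 - 9) + 116)**2 = (-10 + 116)**2 = 106**2 = 11236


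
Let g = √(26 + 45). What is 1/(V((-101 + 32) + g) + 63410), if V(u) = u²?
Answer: 34121/2327809220 + 69*√71/2327809220 ≈ 1.4908e-5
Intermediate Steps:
g = √71 ≈ 8.4261
1/(V((-101 + 32) + g) + 63410) = 1/(((-101 + 32) + √71)² + 63410) = 1/((-69 + √71)² + 63410) = 1/(63410 + (-69 + √71)²)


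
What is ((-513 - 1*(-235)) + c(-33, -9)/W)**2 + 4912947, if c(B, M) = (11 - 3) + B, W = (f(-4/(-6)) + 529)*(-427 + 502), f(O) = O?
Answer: 12599939930236/2524921 ≈ 4.9902e+6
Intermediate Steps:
W = 39725 (W = (-4/(-6) + 529)*(-427 + 502) = (-4*(-1/6) + 529)*75 = (2/3 + 529)*75 = (1589/3)*75 = 39725)
c(B, M) = 8 + B
((-513 - 1*(-235)) + c(-33, -9)/W)**2 + 4912947 = ((-513 - 1*(-235)) + (8 - 33)/39725)**2 + 4912947 = ((-513 + 235) - 25*1/39725)**2 + 4912947 = (-278 - 1/1589)**2 + 4912947 = (-441743/1589)**2 + 4912947 = 195136878049/2524921 + 4912947 = 12599939930236/2524921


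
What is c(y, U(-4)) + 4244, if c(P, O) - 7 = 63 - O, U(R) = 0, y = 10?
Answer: 4314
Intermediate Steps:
c(P, O) = 70 - O (c(P, O) = 7 + (63 - O) = 70 - O)
c(y, U(-4)) + 4244 = (70 - 1*0) + 4244 = (70 + 0) + 4244 = 70 + 4244 = 4314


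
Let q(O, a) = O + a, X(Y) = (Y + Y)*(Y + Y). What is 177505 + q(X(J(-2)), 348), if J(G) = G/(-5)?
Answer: 4446341/25 ≈ 1.7785e+5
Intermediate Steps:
J(G) = -G/5 (J(G) = G*(-1/5) = -G/5)
X(Y) = 4*Y**2 (X(Y) = (2*Y)*(2*Y) = 4*Y**2)
177505 + q(X(J(-2)), 348) = 177505 + (4*(-1/5*(-2))**2 + 348) = 177505 + (4*(2/5)**2 + 348) = 177505 + (4*(4/25) + 348) = 177505 + (16/25 + 348) = 177505 + 8716/25 = 4446341/25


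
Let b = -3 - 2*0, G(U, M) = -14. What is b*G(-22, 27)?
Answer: 42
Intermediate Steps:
b = -3 (b = -3 + 0 = -3)
b*G(-22, 27) = -3*(-14) = 42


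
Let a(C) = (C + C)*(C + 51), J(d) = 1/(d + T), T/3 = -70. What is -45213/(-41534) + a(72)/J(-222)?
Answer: -317800844643/41534 ≈ -7.6516e+6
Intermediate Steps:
T = -210 (T = 3*(-70) = -210)
J(d) = 1/(-210 + d) (J(d) = 1/(d - 210) = 1/(-210 + d))
a(C) = 2*C*(51 + C) (a(C) = (2*C)*(51 + C) = 2*C*(51 + C))
-45213/(-41534) + a(72)/J(-222) = -45213/(-41534) + (2*72*(51 + 72))/(1/(-210 - 222)) = -45213*(-1/41534) + (2*72*123)/(1/(-432)) = 45213/41534 + 17712/(-1/432) = 45213/41534 + 17712*(-432) = 45213/41534 - 7651584 = -317800844643/41534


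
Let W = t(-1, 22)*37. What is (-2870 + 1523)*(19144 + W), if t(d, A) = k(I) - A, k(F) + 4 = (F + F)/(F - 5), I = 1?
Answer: -48932469/2 ≈ -2.4466e+7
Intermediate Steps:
k(F) = -4 + 2*F/(-5 + F) (k(F) = -4 + (F + F)/(F - 5) = -4 + (2*F)/(-5 + F) = -4 + 2*F/(-5 + F))
t(d, A) = -9/2 - A (t(d, A) = 2*(10 - 1*1)/(-5 + 1) - A = 2*(10 - 1)/(-4) - A = 2*(-¼)*9 - A = -9/2 - A)
W = -1961/2 (W = (-9/2 - 1*22)*37 = (-9/2 - 22)*37 = -53/2*37 = -1961/2 ≈ -980.50)
(-2870 + 1523)*(19144 + W) = (-2870 + 1523)*(19144 - 1961/2) = -1347*36327/2 = -48932469/2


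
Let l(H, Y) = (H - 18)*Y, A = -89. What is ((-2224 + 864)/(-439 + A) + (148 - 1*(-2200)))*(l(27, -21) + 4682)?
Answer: 348517517/33 ≈ 1.0561e+7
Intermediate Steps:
l(H, Y) = Y*(-18 + H) (l(H, Y) = (-18 + H)*Y = Y*(-18 + H))
((-2224 + 864)/(-439 + A) + (148 - 1*(-2200)))*(l(27, -21) + 4682) = ((-2224 + 864)/(-439 - 89) + (148 - 1*(-2200)))*(-21*(-18 + 27) + 4682) = (-1360/(-528) + (148 + 2200))*(-21*9 + 4682) = (-1360*(-1/528) + 2348)*(-189 + 4682) = (85/33 + 2348)*4493 = (77569/33)*4493 = 348517517/33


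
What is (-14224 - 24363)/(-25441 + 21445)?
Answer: 38587/3996 ≈ 9.6564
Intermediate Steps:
(-14224 - 24363)/(-25441 + 21445) = -38587/(-3996) = -38587*(-1/3996) = 38587/3996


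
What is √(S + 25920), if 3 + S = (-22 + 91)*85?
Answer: √31782 ≈ 178.28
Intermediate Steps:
S = 5862 (S = -3 + (-22 + 91)*85 = -3 + 69*85 = -3 + 5865 = 5862)
√(S + 25920) = √(5862 + 25920) = √31782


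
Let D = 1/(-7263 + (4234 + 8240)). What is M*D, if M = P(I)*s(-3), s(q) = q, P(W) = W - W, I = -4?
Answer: 0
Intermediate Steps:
P(W) = 0
M = 0 (M = 0*(-3) = 0)
D = 1/5211 (D = 1/(-7263 + 12474) = 1/5211 ≈ 0.00019190)
M*D = 0*(1/5211) = 0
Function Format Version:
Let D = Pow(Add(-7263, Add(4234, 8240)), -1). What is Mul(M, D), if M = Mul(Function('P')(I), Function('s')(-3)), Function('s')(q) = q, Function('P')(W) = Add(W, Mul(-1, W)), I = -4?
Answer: 0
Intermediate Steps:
Function('P')(W) = 0
M = 0 (M = Mul(0, -3) = 0)
D = Rational(1, 5211) (D = Pow(Add(-7263, 12474), -1) = Pow(5211, -1) = Rational(1, 5211) ≈ 0.00019190)
Mul(M, D) = Mul(0, Rational(1, 5211)) = 0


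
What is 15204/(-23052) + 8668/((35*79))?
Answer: 13147973/5311565 ≈ 2.4753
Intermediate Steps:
15204/(-23052) + 8668/((35*79)) = 15204*(-1/23052) + 8668/2765 = -1267/1921 + 8668*(1/2765) = -1267/1921 + 8668/2765 = 13147973/5311565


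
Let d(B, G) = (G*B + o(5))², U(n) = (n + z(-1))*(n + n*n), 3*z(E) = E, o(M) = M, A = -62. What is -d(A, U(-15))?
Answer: -39858126025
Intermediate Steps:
z(E) = E/3
U(n) = (-⅓ + n)*(n + n²) (U(n) = (n + (⅓)*(-1))*(n + n*n) = (n - ⅓)*(n + n²) = (-⅓ + n)*(n + n²))
d(B, G) = (5 + B*G)² (d(B, G) = (G*B + 5)² = (B*G + 5)² = (5 + B*G)²)
-d(A, U(-15)) = -(5 - 62*(-15)*(-1 + 2*(-15) + 3*(-15)²)/3)² = -(5 - 62*(-15)*(-1 - 30 + 3*225)/3)² = -(5 - 62*(-15)*(-1 - 30 + 675)/3)² = -(5 - 62*(-15)*644/3)² = -(5 - 62*(-3220))² = -(5 + 199640)² = -1*199645² = -1*39858126025 = -39858126025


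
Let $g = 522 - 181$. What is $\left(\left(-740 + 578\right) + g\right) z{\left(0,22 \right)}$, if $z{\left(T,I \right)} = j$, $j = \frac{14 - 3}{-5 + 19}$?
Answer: $\frac{1969}{14} \approx 140.64$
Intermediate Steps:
$j = \frac{11}{14} \approx 0.78571$
$z{\left(T,I \right)} = \frac{11}{14}$
$g = 341$
$\left(\left(-740 + 578\right) + g\right) z{\left(0,22 \right)} = \left(\left(-740 + 578\right) + 341\right) \frac{11}{14} = \left(-162 + 341\right) \frac{11}{14} = 179 \cdot \frac{11}{14} = \frac{1969}{14}$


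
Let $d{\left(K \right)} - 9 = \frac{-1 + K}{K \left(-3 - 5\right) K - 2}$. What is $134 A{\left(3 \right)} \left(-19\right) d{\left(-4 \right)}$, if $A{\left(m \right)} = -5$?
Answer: $\frac{1495775}{13} \approx 1.1506 \cdot 10^{5}$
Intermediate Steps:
$d{\left(K \right)} = 9 + \frac{-1 + K}{-2 - 8 K^{2}}$ ($d{\left(K \right)} = 9 + \frac{-1 + K}{K \left(-3 - 5\right) K - 2} = 9 + \frac{-1 + K}{K \left(-8\right) K - 2} = 9 + \frac{-1 + K}{- 8 K K - 2} = 9 + \frac{-1 + K}{- 8 K^{2} - 2} = 9 + \frac{-1 + K}{-2 - 8 K^{2}}$)
$134 A{\left(3 \right)} \left(-19\right) d{\left(-4 \right)} = 134 \left(-5\right) \left(-19\right) \frac{19 - -4 + 72 \left(-4\right)^{2}}{2 \left(1 + 4 \left(-4\right)^{2}\right)} = 134 \cdot 95 \frac{19 + 4 + 72 \cdot 16}{2 \left(1 + 4 \cdot 16\right)} = 134 \cdot 95 \frac{19 + 4 + 1152}{2 \left(1 + 64\right)} = 134 \cdot 95 \cdot \frac{1}{2} \cdot \frac{1}{65} \cdot 1175 = 134 \cdot 95 \cdot \frac{235}{26} = 134 \cdot \frac{22325}{26} = \frac{1495775}{13}$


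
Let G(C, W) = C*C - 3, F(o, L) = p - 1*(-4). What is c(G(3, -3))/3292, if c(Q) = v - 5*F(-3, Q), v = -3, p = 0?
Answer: -23/3292 ≈ -0.0069866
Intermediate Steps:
F(o, L) = 4 (F(o, L) = 0 - 1*(-4) = 0 + 4 = 4)
G(C, W) = -3 + C² (G(C, W) = C² - 3 = -3 + C²)
c(Q) = -23 (c(Q) = -3 - 5*4 = -3 - 20 = -23)
c(G(3, -3))/3292 = -23/3292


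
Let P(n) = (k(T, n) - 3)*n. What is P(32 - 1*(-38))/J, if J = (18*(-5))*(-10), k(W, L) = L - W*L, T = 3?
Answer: -1001/90 ≈ -11.122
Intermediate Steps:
k(W, L) = L - L*W
P(n) = n*(-3 - 2*n) (P(n) = (n*(1 - 1*3) - 3)*n = (n*(1 - 3) - 3)*n = (n*(-2) - 3)*n = (-2*n - 3)*n = (-3 - 2*n)*n = n*(-3 - 2*n))
J = 900 (J = -90*(-10) = 900)
P(32 - 1*(-38))/J = -(32 - 1*(-38))*(3 + 2*(32 - 1*(-38)))/900 = -(32 + 38)*(3 + 2*(32 + 38))*(1/900) = -1*70*(3 + 2*70)*(1/900) = -1*70*(3 + 140)*(1/900) = -1*70*143*(1/900) = -10010*1/900 = -1001/90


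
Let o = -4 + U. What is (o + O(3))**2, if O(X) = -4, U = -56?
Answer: 4096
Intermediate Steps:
o = -60 (o = -4 - 56 = -60)
(o + O(3))**2 = (-60 - 4)**2 = (-64)**2 = 4096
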